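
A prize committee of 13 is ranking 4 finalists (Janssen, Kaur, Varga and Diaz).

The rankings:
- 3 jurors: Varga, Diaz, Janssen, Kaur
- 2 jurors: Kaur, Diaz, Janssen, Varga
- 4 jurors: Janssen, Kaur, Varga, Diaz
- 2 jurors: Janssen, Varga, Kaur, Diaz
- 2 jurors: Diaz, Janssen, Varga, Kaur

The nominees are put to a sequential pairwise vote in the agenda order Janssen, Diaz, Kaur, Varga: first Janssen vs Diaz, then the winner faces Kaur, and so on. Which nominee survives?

Round 1: Janssen vs Diaz — 6–7, Diaz advances.
Round 2: Diaz vs Kaur — 5–8, Kaur advances.
Round 3: Kaur vs Varga — 6–7, Varga advances.
The agenda winner is Varga.

Varga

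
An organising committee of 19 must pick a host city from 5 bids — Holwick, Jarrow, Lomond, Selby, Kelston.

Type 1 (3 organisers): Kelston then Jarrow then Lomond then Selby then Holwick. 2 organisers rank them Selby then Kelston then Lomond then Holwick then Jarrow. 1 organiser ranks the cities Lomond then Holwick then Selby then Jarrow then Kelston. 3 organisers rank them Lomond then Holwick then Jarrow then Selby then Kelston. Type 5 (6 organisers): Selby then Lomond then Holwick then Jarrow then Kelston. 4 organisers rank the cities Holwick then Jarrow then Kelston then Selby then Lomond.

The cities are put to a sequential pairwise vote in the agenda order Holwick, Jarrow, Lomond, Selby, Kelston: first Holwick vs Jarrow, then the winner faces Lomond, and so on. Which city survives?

Round 1: Holwick vs Jarrow — 16–3, Holwick advances.
Round 2: Holwick vs Lomond — 4–15, Lomond advances.
Round 3: Lomond vs Selby — 7–12, Selby advances.
Round 4: Selby vs Kelston — 12–7, Selby advances.
Selby survives the agenda.

Selby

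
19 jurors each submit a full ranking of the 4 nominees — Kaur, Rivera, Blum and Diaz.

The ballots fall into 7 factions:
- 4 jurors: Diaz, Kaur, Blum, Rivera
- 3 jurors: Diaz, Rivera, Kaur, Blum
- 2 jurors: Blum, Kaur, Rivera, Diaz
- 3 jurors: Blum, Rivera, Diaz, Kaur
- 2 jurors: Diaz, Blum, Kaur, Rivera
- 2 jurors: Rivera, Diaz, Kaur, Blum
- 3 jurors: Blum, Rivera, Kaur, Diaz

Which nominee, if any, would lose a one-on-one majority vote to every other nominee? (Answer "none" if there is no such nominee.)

Kaur

Pairwise majorities:
Kaur vs Rivera: 8 to 11, Rivera.
Kaur vs Blum: 4+3+2 = 9 for Kaur, 10 for Blum — Blum by 10–9.
Kaur vs Diaz: Diaz wins 14–5.
Rivera vs Blum: 3+2 = 5 for Rivera, 14 for Blum — Blum by 14–5.
Rivera vs Diaz: 10 to 9, Rivera.
Blum–Diaz: Diaz 11–8.
Kaur is beaten in every head-to-head and is the Condorcet loser.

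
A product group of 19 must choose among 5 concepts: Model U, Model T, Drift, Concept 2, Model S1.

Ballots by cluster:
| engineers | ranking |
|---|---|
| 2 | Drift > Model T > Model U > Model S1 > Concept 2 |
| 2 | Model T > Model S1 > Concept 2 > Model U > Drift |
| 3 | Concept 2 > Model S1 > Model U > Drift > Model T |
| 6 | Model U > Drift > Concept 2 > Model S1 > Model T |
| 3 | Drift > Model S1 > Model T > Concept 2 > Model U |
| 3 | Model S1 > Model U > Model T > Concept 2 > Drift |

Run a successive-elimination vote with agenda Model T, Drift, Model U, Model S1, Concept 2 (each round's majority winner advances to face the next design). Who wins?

Model S1

Round 1: Model T vs Drift — 5–14, Drift advances.
Round 2: Drift vs Model U — 5–14, Model U advances.
Round 3: Model U vs Model S1 — 8–11, Model S1 advances.
Round 4: Model S1 vs Concept 2 — 10–9, Model S1 advances.
The agenda winner is Model S1.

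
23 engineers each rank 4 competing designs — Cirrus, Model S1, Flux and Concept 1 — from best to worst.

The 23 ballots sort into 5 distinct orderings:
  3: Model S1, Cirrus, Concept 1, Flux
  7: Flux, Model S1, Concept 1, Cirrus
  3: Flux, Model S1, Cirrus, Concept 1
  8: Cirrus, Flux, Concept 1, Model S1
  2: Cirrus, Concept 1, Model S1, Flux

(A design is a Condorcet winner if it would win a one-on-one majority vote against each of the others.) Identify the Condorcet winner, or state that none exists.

none

Head-to-head results (23 engineers):
Cirrus vs Model S1: Model S1 wins 13–10.
Cirrus vs Flux: Cirrus, 13–10.
Cirrus–Concept 1: Cirrus 16–7.
Model S1 vs Flux: Flux wins 18–5.
Model S1 vs Concept 1: Model S1, 13–10.
Flux vs Concept 1: Flux, 18–5.
Each design drops at least one matchup (Cirrus loses to Model S1; Model S1 loses to Flux; Flux loses to Cirrus; Concept 1 loses to Cirrus); the cycle Cirrus beats Flux beats Model S1 beats Cirrus rules out a Condorcet winner.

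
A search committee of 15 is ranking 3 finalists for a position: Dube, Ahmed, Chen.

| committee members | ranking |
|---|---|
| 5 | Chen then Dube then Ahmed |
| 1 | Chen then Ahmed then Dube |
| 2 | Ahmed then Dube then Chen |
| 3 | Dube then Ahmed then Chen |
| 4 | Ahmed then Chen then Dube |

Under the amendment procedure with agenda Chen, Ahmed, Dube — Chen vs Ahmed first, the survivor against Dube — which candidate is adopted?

Round 1: Chen vs Ahmed — 6–9, Ahmed advances.
Round 2: Ahmed vs Dube — 7–8, Dube advances.
The agenda winner is Dube.

Dube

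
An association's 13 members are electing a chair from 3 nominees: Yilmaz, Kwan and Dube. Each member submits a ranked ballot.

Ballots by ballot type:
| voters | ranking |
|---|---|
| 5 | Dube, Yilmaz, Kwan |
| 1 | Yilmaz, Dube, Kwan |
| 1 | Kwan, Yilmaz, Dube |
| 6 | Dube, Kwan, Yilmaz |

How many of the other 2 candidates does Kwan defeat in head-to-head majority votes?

1

Kwan against each rival (13 voters):
Kwan vs Yilmaz: 7 to 6, Kwan.
Kwan–Dube: Dube 12–1.
Kwan beats Yilmaz; loses to Dube — 1 pairwise win.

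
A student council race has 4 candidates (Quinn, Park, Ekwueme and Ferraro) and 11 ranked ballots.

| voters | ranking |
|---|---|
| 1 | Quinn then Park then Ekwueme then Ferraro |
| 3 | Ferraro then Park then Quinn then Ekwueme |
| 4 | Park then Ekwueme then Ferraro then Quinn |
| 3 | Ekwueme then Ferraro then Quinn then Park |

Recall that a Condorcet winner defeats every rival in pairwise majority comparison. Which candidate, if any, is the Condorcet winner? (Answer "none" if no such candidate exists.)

none

Check each pair by majority over 11 ballots:
Quinn vs Park: Park, 7–4.
Quinn vs Ekwueme: Ekwueme, 7–4.
Quinn vs Ferraro: Ferraro wins 10–1.
Park–Ekwueme: Park 8–3.
Park vs Ferraro: Ferraro, 6–5.
Ekwueme vs Ferraro: Ekwueme wins 8–3.
Every candidate loses at least once (Quinn loses to Park; Park loses to Ferraro; Ekwueme loses to Park; Ferraro loses to Ekwueme). The majority relation contains the cycle Park beats Ekwueme beats Ferraro beats Park, so there is no Condorcet winner.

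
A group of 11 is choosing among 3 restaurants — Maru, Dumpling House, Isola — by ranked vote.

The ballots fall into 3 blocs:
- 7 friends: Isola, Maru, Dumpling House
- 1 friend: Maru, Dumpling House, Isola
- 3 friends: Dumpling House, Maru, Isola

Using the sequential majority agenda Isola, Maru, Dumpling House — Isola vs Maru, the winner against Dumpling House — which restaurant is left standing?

Round 1: Isola vs Maru — 7–4, Isola advances.
Round 2: Isola vs Dumpling House — 7–4, Isola advances.
The agenda winner is Isola.

Isola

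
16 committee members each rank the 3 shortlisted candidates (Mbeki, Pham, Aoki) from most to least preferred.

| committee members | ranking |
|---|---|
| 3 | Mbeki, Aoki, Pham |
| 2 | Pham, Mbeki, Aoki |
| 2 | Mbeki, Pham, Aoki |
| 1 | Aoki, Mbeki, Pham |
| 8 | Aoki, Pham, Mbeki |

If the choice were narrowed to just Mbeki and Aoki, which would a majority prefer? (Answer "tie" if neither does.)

Aoki

Ballots ranking Mbeki above Aoki: 3 + 2 + 2 = 7.
Ballots ranking Aoki above Mbeki: 16 − 7 = 9.
Aoki wins the head-to-head 9–7.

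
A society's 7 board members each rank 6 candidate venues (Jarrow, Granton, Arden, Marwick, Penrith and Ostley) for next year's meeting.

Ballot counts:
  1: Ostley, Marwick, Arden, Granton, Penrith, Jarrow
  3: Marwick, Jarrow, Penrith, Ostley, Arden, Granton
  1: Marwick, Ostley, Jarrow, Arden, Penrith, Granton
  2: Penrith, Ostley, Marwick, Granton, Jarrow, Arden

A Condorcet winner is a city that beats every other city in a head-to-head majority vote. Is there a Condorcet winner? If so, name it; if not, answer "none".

Marwick

Check each pair by majority over 7 ballots:
Jarrow vs Granton: Jarrow preferred on 3+1 = 4 ballots; Jarrow wins 4–3.
Jarrow vs Arden: Jarrow is ranked higher on 3+1+2 = 6 ballots, Arden on 1. Jarrow wins 6–1.
Jarrow vs Marwick: Jarrow preferred on 0 ballots; Marwick wins 7–0.
Jarrow vs Penrith: Jarrow preferred on 3+1 = 4 ballots; Jarrow wins 4–3.
Jarrow vs Ostley: Jarrow preferred on 3 ballots; Ostley wins 4–3.
Granton vs Arden: Granton preferred on 2 ballots; Arden wins 5–2.
Granton vs Marwick: Granton is ranked higher on 0 ballots, Marwick on 7. Marwick wins 7–0.
Granton vs Penrith: Granton preferred on 1 ballot; Penrith wins 6–1.
Granton vs Ostley: Granton is ranked higher on 0 ballots, Ostley on 7. Ostley wins 7–0.
Arden vs Marwick: 0 to 7, Marwick.
Arden vs Penrith: Arden is ranked higher on 1+1 = 2 ballots, Penrith on 5. Penrith wins 5–2.
Arden vs Ostley: Arden preferred on 0 ballots; Ostley wins 7–0.
Marwick vs Penrith: 1+3+1 = 5 for Marwick, 2 for Penrith — Marwick by 5–2.
Marwick vs Ostley: 3+1 = 4 for Marwick, 3 for Ostley — Marwick by 4–3.
Penrith vs Ostley: Penrith is ranked higher on 3+2 = 5 ballots, Ostley on 2. Penrith wins 5–2.
Marwick defeats every rival head-to-head and is the Condorcet winner.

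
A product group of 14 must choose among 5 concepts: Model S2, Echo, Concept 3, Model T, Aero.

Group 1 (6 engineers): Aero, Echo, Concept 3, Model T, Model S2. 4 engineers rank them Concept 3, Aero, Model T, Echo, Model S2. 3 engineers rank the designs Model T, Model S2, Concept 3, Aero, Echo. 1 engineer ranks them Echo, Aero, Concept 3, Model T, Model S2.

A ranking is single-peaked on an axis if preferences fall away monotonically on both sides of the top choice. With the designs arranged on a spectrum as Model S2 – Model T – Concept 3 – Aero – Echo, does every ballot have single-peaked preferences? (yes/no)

yes

Axis positions: Model S2=1, Model T=2, Concept 3=3, Aero=4, Echo=5.
Group 1 (peak Aero at position 4): ranking walks positions 4-5-3-2-1, expanding outward from the peak — single-peaked.
Group 2 (peak Concept 3 at position 3): ranking walks positions 3-4-2-5-1, expanding outward from the peak — single-peaked.
Group 3 (peak Model T at position 2): ranking walks positions 2-1-3-4-5, expanding outward from the peak — single-peaked.
Group 4 (peak Echo at position 5): ranking walks positions 5-4-3-2-1, expanding outward from the peak — single-peaked.
Every ranking is single-peaked on this axis.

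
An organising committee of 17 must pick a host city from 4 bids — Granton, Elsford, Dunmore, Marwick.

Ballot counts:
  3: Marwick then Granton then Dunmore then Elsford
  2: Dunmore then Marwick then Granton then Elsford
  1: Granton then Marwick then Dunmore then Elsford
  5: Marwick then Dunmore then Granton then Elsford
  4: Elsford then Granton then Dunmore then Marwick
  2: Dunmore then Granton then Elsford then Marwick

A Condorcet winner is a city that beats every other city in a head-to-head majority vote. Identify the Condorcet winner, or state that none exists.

Marwick

Check each pair by majority over 17 ballots:
Granton–Elsford: Granton 13–4.
Granton vs Dunmore: Dunmore wins 9–8.
Granton vs Marwick: Marwick, 10–7.
Elsford vs Dunmore: Dunmore, 13–4.
Elsford vs Marwick: Marwick wins 11–6.
Dunmore–Marwick: Marwick 9–8.
Marwick wins every pairwise contest, so Marwick is the Condorcet winner.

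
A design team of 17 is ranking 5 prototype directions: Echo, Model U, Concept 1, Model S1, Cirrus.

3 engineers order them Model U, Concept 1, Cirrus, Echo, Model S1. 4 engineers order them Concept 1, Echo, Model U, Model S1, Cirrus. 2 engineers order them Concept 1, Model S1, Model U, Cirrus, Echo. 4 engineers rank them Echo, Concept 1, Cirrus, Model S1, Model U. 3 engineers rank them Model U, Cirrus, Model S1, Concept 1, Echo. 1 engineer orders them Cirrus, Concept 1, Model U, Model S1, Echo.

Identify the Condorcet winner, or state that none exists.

Concept 1

Head-to-head results (17 engineers):
Echo vs Model U: Model U, 9–8.
Echo vs Concept 1: Concept 1, 13–4.
Echo vs Model S1: Echo wins 11–6.
Echo vs Cirrus: Cirrus wins 9–8.
Model U–Concept 1: Concept 1 11–6.
Model U vs Model S1: Model U, 11–6.
Model U vs Cirrus: Model U, 12–5.
Concept 1 vs Model S1: Concept 1 wins 14–3.
Concept 1 vs Cirrus: Concept 1, 13–4.
Model S1 vs Cirrus: Cirrus wins 11–6.
Concept 1 wins every pairwise contest, so Concept 1 is the Condorcet winner.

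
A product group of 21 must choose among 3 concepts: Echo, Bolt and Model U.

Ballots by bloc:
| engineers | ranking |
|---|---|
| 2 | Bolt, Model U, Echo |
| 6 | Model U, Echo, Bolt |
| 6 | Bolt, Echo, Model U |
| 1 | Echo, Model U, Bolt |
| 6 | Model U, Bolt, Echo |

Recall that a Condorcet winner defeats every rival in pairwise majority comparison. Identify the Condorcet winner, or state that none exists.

Model U

Head-to-head results (21 engineers):
Echo–Bolt: Bolt 14–7.
Echo vs Model U: Model U, 14–7.
Bolt vs Model U: Model U wins 13–8.
Model U wins every pairwise contest, so Model U is the Condorcet winner.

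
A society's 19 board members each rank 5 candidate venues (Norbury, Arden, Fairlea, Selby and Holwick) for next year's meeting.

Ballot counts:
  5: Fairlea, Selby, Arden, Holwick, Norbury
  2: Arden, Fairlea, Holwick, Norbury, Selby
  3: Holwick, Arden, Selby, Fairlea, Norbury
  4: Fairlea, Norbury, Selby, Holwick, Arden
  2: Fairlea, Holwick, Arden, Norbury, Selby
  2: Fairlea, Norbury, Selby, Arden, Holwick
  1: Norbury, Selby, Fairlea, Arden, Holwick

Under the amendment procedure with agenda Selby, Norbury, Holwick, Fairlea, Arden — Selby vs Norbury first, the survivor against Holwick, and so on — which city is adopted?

Round 1: Selby vs Norbury — 8–11, Norbury advances.
Round 2: Norbury vs Holwick — 7–12, Holwick advances.
Round 3: Holwick vs Fairlea — 3–16, Fairlea advances.
Round 4: Fairlea vs Arden — 14–5, Fairlea advances.
The agenda winner is Fairlea.

Fairlea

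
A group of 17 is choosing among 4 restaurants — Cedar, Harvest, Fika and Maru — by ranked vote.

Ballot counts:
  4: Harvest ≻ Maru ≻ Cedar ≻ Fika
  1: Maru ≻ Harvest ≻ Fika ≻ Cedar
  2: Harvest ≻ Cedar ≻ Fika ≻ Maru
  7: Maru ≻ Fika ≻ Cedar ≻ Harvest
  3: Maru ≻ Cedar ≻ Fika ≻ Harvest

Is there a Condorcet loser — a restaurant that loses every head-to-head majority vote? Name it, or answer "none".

Harvest

Head-to-head results (17 friends):
Cedar–Harvest: Cedar 10–7.
Cedar vs Fika: Cedar preferred on 4+2+3 = 9 ballots; Cedar wins 9–8.
Cedar vs Maru: 2 to 15, Maru.
Harvest–Fika: Fika 10–7.
Harvest vs Maru: Maru wins 11–6.
Fika vs Maru: 2 to 15, Maru.
Harvest loses to every other restaurant — it is the Condorcet loser.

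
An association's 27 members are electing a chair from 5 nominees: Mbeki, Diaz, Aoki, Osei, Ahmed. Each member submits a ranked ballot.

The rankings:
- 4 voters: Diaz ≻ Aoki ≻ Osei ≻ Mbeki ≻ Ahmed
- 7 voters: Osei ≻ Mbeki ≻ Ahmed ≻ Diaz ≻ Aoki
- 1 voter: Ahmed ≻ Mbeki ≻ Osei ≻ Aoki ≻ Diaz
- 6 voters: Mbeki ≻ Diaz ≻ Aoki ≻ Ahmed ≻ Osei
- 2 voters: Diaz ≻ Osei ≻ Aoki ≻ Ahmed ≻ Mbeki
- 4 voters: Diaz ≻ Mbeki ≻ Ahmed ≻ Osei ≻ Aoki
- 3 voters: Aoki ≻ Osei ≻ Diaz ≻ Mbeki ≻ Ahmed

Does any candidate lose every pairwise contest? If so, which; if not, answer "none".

Head-to-head results (27 voters):
Mbeki vs Diaz: Mbeki, 14–13.
Mbeki vs Aoki: Mbeki preferred on 7+1+6+4 = 18 ballots; Mbeki wins 18–9.
Mbeki–Osei: Osei 16–11.
Mbeki vs Ahmed: Mbeki, 24–3.
Diaz vs Aoki: 23 to 4, Diaz.
Diaz–Osei: Diaz 16–11.
Diaz vs Ahmed: Diaz, 19–8.
Aoki vs Osei: Osei wins 14–13.
Aoki–Ahmed: Aoki 15–12.
Osei vs Ahmed: Osei is ranked higher on 4+7+2+3 = 16 ballots, Ahmed on 11. Osei wins 16–11.
Only Ahmed has no wins; Ahmed is the Condorcet loser.

Ahmed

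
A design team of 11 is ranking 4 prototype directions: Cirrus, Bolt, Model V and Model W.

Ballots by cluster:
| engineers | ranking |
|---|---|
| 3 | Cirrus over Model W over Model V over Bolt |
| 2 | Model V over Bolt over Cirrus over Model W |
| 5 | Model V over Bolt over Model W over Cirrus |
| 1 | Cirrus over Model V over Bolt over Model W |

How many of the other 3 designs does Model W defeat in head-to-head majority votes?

0

Model W against each rival (11 engineers):
Model W–Cirrus: Cirrus 6–5.
Model W vs Bolt: Bolt, 8–3.
Model W vs Model V: 3 to 8, Model V.
Model W beats no one; loses to Cirrus, Bolt, Model V — 0 pairwise wins.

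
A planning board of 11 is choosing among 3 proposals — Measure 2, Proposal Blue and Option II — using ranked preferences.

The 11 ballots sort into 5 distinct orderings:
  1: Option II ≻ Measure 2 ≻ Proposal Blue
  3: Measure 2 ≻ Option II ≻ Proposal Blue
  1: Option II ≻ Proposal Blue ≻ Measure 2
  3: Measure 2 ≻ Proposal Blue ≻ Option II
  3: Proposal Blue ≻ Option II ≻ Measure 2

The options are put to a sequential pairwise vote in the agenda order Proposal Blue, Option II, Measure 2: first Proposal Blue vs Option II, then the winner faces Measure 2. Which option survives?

Measure 2

Round 1: Proposal Blue vs Option II — 6–5, Proposal Blue advances.
Round 2: Proposal Blue vs Measure 2 — 4–7, Measure 2 advances.
The agenda winner is Measure 2.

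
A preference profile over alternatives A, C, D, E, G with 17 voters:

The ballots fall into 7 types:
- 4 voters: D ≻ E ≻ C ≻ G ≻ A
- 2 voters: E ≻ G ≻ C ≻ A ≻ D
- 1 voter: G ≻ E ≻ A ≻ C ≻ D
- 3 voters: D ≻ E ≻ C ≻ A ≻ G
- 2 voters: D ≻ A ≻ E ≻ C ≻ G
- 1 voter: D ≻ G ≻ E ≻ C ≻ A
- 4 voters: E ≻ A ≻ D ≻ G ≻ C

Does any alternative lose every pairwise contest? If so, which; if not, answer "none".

G

Head-to-head results (17 voters):
A–C: C 10–7.
A vs D: A is ranked higher on 2+1+4 = 7 ballots, D on 10. D wins 10–7.
A vs E: E wins 15–2.
A–G: A 9–8.
C–D: D 14–3.
C vs E: C is ranked higher on 0 ballots, E on 17. E wins 17–0.
C–G: C 9–8.
D vs E: D wins 10–7.
D–G: D 14–3.
E vs G: E wins 15–2.
G is beaten in every head-to-head and is the Condorcet loser.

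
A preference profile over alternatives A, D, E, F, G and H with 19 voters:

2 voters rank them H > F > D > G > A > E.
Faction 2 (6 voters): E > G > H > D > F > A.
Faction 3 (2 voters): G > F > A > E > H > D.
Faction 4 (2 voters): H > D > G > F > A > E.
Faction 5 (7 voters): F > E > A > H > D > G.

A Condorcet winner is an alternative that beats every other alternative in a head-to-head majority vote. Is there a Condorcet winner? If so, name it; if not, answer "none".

none

Pairwise majorities:
A vs D: D, 10–9.
A–E: E 13–6.
A vs F: F wins 19–0.
A vs G: G, 12–7.
A–H: H 10–9.
D vs E: E, 15–4.
D vs F: F, 11–8.
D vs G: D, 11–8.
D vs H: H, 19–0.
E vs F: F wins 13–6.
E vs G: E wins 13–6.
E vs H: E, 15–4.
F vs G: G, 10–9.
F vs H: H wins 10–9.
G vs H: H, 11–8.
No alternative is unbeaten: A loses to D; D loses to E; E loses to F; F loses to G; G loses to D; H loses to E. In particular D → G → F → D is a majority cycle — no Condorcet winner exists.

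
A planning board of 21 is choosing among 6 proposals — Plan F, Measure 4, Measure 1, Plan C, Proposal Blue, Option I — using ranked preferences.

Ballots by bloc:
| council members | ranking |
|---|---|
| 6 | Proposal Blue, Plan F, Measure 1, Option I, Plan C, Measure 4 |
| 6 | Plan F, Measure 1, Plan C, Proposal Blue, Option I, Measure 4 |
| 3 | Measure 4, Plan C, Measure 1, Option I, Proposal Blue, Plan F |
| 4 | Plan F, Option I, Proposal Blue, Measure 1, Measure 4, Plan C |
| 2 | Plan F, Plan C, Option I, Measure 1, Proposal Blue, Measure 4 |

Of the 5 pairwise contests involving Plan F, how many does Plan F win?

Plan F against each rival (21 council members):
Plan F–Measure 4: Plan F 18–3.
Plan F vs Measure 1: Plan F, 18–3.
Plan F vs Plan C: Plan F is ranked higher on 6+6+4+2 = 18 ballots, Plan C on 3. Plan F wins 18–3.
Plan F vs Proposal Blue: Plan F, 12–9.
Plan F–Option I: Plan F 18–3.
Plan F beats Measure 4, Measure 1, Plan C, Proposal Blue, Option I — 5 pairwise wins.

5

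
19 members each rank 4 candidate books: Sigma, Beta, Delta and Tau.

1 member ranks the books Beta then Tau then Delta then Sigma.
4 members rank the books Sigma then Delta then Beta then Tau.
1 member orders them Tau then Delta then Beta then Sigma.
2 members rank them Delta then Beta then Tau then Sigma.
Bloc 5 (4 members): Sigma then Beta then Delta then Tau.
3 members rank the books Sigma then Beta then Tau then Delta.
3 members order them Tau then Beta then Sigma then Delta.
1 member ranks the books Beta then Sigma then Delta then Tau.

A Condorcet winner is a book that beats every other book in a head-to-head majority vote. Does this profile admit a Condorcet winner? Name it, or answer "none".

Pairwise majorities:
Sigma vs Beta: 11 to 8, Sigma.
Sigma vs Delta: Sigma is ranked higher on 4+4+3+3+1 = 15 ballots, Delta on 4. Sigma wins 15–4.
Sigma vs Tau: Sigma is ranked higher on 4+4+3+1 = 12 ballots, Tau on 7. Sigma wins 12–7.
Beta vs Delta: Beta is ranked higher on 1+4+3+3+1 = 12 ballots, Delta on 7. Beta wins 12–7.
Beta vs Tau: Beta is ranked higher on 1+4+2+4+3+1 = 15 ballots, Tau on 4. Beta wins 15–4.
Delta vs Tau: 4+2+4+1 = 11 for Delta, 8 for Tau — Delta by 11–8.
Sigma defeats every rival head-to-head and is the Condorcet winner.

Sigma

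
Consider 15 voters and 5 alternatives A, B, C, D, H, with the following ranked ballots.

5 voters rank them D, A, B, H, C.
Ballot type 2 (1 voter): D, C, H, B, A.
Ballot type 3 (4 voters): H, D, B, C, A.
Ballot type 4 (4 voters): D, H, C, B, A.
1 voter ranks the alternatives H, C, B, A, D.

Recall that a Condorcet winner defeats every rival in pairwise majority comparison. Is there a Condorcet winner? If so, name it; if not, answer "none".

D

Head-to-head results (15 voters):
A–B: B 10–5.
A–C: C 10–5.
A vs D: 1 to 14, D.
A vs H: H wins 10–5.
B–C: B 9–6.
B vs D: 1 for B, 14 for D — D by 14–1.
B vs H: B is ranked higher on 5 ballots, H on 10. H wins 10–5.
C vs D: C is ranked higher on 1 ballot, D on 14. D wins 14–1.
C–H: H 14–1.
D–H: D 10–5.
D beats each of A, B, C, H — D is the Condorcet winner.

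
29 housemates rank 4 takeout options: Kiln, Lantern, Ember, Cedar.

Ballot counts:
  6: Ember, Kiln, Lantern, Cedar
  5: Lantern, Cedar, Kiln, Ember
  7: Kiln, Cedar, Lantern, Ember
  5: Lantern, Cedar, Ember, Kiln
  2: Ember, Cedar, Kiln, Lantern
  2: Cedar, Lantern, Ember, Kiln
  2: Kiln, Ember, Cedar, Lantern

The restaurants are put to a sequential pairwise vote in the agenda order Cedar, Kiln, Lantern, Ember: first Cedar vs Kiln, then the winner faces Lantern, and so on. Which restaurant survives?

Round 1: Cedar vs Kiln — 14–15, Kiln advances.
Round 2: Kiln vs Lantern — 17–12, Kiln advances.
Round 3: Kiln vs Ember — 14–15, Ember advances.
Ember survives the agenda.

Ember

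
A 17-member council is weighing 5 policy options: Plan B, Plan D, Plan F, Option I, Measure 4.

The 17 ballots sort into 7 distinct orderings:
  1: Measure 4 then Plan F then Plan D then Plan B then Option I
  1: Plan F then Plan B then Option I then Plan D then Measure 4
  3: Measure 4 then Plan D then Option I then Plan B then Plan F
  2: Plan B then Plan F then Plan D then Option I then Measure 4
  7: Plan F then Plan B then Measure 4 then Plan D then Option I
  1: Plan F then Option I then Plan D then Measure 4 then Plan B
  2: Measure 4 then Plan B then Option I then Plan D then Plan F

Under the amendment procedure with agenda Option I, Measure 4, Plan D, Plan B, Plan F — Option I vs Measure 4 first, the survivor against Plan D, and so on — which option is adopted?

Plan F

Round 1: Option I vs Measure 4 — 4–13, Measure 4 advances.
Round 2: Measure 4 vs Plan D — 13–4, Measure 4 advances.
Round 3: Measure 4 vs Plan B — 7–10, Plan B advances.
Round 4: Plan B vs Plan F — 7–10, Plan F advances.
The agenda winner is Plan F.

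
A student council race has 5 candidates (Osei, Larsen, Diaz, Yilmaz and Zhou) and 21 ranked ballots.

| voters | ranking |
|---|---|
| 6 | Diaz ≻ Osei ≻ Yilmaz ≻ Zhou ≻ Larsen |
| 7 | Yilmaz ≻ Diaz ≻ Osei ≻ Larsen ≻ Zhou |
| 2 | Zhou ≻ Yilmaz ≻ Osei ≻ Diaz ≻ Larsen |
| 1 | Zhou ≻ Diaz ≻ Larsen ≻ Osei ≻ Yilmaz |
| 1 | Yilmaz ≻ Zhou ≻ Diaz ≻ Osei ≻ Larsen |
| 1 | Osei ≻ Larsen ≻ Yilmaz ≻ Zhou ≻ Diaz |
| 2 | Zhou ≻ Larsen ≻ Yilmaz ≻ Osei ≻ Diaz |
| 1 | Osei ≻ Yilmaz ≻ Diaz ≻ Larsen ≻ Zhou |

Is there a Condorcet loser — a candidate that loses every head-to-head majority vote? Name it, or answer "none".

Head-to-head results (21 voters):
Osei–Larsen: Osei 18–3.
Osei vs Diaz: Diaz wins 15–6.
Osei vs Yilmaz: 6+1+1+1 = 9 for Osei, 12 for Yilmaz — Yilmaz by 12–9.
Osei vs Zhou: Osei wins 15–6.
Larsen vs Diaz: Diaz wins 18–3.
Larsen vs Yilmaz: Yilmaz wins 17–4.
Larsen–Zhou: Zhou 12–9.
Diaz vs Yilmaz: 7 to 14, Yilmaz.
Diaz–Zhou: Diaz 14–7.
Yilmaz vs Zhou: 16 to 5, Yilmaz.
Larsen is beaten in every head-to-head and is the Condorcet loser.

Larsen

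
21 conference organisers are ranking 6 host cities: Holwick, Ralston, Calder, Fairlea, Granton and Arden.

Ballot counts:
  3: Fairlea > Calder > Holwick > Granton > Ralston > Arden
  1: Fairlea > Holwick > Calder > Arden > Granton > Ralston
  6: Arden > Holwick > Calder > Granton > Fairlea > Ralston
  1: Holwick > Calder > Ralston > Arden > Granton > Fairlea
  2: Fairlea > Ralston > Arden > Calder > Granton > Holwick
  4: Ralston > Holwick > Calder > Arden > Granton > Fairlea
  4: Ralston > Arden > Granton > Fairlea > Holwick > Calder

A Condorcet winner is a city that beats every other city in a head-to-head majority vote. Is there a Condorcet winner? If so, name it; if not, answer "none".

none

Head-to-head results (21 organisers):
Holwick vs Ralston: Holwick is ranked higher on 3+1+6+1 = 11 ballots, Ralston on 10. Holwick wins 11–10.
Holwick vs Calder: Holwick is ranked higher on 1+6+1+4+4 = 16 ballots, Calder on 5. Holwick wins 16–5.
Holwick vs Fairlea: Holwick, 11–10.
Holwick vs Granton: Holwick, 15–6.
Holwick vs Arden: Arden wins 12–9.
Ralston vs Calder: Calder wins 11–10.
Ralston vs Fairlea: Fairlea, 12–9.
Ralston–Granton: Ralston 11–10.
Ralston vs Arden: 14 to 7, Ralston.
Calder vs Fairlea: Calder is ranked higher on 6+1+4 = 11 ballots, Fairlea on 10. Calder wins 11–10.
Calder–Granton: Calder 17–4.
Calder vs Arden: Arden wins 12–9.
Fairlea vs Granton: Granton wins 15–6.
Fairlea vs Arden: 6 to 15, Arden.
Granton vs Arden: Arden wins 18–3.
No city is unbeaten: Holwick loses to Arden; Ralston loses to Holwick; Calder loses to Holwick; Fairlea loses to Holwick; Granton loses to Holwick; Arden loses to Ralston. In particular Holwick beats Ralston beats Arden beats Holwick is a majority cycle — no Condorcet winner exists.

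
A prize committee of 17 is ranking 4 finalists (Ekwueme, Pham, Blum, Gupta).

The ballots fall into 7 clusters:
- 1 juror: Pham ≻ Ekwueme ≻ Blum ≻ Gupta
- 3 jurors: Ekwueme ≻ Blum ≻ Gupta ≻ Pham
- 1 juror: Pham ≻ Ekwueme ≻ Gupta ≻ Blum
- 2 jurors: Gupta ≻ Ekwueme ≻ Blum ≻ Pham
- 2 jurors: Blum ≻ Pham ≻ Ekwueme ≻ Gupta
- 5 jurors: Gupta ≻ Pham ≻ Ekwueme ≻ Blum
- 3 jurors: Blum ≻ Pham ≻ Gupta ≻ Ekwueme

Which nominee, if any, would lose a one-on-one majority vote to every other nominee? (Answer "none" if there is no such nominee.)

Pairwise majorities:
Ekwueme–Pham: Pham 12–5.
Ekwueme vs Blum: Ekwueme wins 12–5.
Ekwueme vs Gupta: Ekwueme is ranked higher on 1+3+1+2 = 7 ballots, Gupta on 10. Gupta wins 10–7.
Pham–Blum: Blum 10–7.
Pham vs Gupta: Gupta, 10–7.
Blum–Gupta: Blum 9–8.
No nominee is winless: Ekwueme beats Blum; Pham beats Ekwueme; Blum beats Pham; Gupta beats Ekwueme. There is no Condorcet loser.

none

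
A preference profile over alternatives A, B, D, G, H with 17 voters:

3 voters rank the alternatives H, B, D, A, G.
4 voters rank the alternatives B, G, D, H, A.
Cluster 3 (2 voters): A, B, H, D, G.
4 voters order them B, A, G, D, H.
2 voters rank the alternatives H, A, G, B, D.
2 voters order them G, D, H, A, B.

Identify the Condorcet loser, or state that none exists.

Head-to-head results (17 voters):
A vs B: B wins 11–6.
A vs D: D wins 9–8.
A vs G: A wins 11–6.
A–H: H 11–6.
B–D: B 15–2.
B vs G: B preferred on 3+4+2+4 = 13 ballots; B wins 13–4.
B vs H: B is ranked higher on 4+2+4 = 10 ballots, H on 7. B wins 10–7.
D vs G: D preferred on 3+2 = 5 ballots; G wins 12–5.
D vs H: D is ranked higher on 4+4+2 = 10 ballots, H on 7. D wins 10–7.
G vs H: 4+4+2 = 10 for G, 7 for H — G by 10–7.
No alternative is winless: A beats G; B beats A; D beats A; G beats D; H beats A. There is no Condorcet loser.

none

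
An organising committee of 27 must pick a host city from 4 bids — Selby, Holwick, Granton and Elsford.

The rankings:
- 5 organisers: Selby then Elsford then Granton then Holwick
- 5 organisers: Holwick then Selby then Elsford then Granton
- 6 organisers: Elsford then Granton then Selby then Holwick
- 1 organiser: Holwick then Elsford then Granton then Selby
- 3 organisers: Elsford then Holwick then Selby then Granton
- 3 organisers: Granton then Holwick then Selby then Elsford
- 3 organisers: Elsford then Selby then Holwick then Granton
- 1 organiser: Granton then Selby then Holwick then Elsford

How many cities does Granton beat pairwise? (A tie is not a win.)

Granton against each rival (27 organisers):
Granton vs Selby: Selby, 16–11.
Granton vs Holwick: Granton preferred on 5+6+3+1 = 15 ballots; Granton wins 15–12.
Granton vs Elsford: Elsford wins 23–4.
Granton beats Holwick; loses to Selby, Elsford — 1 pairwise win.

1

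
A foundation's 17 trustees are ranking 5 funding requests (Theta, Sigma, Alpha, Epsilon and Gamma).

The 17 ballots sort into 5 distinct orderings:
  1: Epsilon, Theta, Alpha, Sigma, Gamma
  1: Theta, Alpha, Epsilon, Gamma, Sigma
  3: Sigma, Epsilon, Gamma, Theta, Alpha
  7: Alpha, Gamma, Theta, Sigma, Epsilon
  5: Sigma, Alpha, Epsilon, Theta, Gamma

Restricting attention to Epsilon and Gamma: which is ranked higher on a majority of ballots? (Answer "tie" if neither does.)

Epsilon

Ballots ranking Epsilon above Gamma: 1 + 1 + 3 + 5 = 10.
Ballots ranking Gamma above Epsilon: 17 − 10 = 7.
Epsilon wins the head-to-head 10–7.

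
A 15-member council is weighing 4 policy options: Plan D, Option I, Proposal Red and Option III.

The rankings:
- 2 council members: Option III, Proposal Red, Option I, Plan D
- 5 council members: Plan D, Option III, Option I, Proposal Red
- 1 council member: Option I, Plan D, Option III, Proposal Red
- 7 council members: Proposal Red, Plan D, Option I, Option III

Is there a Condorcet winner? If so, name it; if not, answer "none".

Head-to-head results (15 council members):
Plan D vs Option I: 5+7 = 12 for Plan D, 3 for Option I — Plan D by 12–3.
Plan D vs Proposal Red: 5+1 = 6 for Plan D, 9 for Proposal Red — Proposal Red by 9–6.
Plan D vs Option III: Plan D is ranked higher on 5+1+7 = 13 ballots, Option III on 2. Plan D wins 13–2.
Option I vs Proposal Red: 6 to 9, Proposal Red.
Option I vs Option III: Option I preferred on 1+7 = 8 ballots; Option I wins 8–7.
Proposal Red vs Option III: 7 for Proposal Red, 8 for Option III — Option III by 8–7.
No option is unbeaten: Plan D loses to Proposal Red; Option I loses to Plan D; Proposal Red loses to Option III; Option III loses to Plan D. In particular Plan D > Option III > Proposal Red > Plan D is a majority cycle — no Condorcet winner exists.

none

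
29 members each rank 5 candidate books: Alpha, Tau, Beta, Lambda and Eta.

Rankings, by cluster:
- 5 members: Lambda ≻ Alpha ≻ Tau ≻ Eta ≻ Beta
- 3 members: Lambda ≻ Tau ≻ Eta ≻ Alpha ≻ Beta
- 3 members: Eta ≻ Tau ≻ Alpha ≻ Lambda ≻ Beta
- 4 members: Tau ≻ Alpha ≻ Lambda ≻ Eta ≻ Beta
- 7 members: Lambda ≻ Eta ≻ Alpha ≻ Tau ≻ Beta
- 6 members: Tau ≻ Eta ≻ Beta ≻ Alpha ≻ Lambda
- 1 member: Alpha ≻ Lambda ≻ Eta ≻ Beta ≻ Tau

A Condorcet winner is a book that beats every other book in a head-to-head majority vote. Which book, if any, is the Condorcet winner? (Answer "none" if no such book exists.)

Head-to-head results (29 members):
Alpha vs Tau: Alpha is ranked higher on 5+7+1 = 13 ballots, Tau on 16. Tau wins 16–13.
Alpha vs Beta: Alpha preferred on 5+3+3+4+7+1 = 23 ballots; Alpha wins 23–6.
Alpha vs Lambda: 14 to 15, Lambda.
Alpha vs Eta: Alpha preferred on 5+4+1 = 10 ballots; Eta wins 19–10.
Tau vs Beta: Tau is ranked higher on 5+3+3+4+7+6 = 28 ballots, Beta on 1. Tau wins 28–1.
Tau vs Lambda: Tau is ranked higher on 3+4+6 = 13 ballots, Lambda on 16. Lambda wins 16–13.
Tau vs Eta: Tau preferred on 5+3+4+6 = 18 ballots; Tau wins 18–11.
Beta vs Lambda: 6 for Beta, 23 for Lambda — Lambda by 23–6.
Beta vs Eta: 0 to 29, Eta.
Lambda vs Eta: 5+3+4+7+1 = 20 for Lambda, 9 for Eta — Lambda by 20–9.
Lambda wins every pairwise contest, so Lambda is the Condorcet winner.

Lambda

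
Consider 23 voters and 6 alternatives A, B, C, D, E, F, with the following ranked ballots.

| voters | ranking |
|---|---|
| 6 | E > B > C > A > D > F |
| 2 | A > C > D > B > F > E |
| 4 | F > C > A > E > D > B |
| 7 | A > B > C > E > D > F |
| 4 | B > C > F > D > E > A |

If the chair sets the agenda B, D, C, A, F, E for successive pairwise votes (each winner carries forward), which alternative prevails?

A

Round 1: B vs D — 17–6, B advances.
Round 2: B vs C — 17–6, B advances.
Round 3: B vs A — 10–13, A advances.
Round 4: A vs F — 15–8, A advances.
Round 5: A vs E — 13–10, A advances.
A survives the agenda.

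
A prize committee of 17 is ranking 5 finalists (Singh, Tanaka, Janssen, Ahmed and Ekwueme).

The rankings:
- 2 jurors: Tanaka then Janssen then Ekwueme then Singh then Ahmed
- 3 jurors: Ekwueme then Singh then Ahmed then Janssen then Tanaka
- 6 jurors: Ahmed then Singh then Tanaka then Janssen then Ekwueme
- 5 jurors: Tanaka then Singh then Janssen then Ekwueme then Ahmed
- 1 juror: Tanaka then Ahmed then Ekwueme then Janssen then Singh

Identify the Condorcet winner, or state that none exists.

Check each pair by majority over 17 ballots:
Singh–Tanaka: Singh 9–8.
Singh–Janssen: Singh 14–3.
Singh vs Ahmed: Singh, 10–7.
Singh–Ekwueme: Singh 11–6.
Tanaka–Janssen: Tanaka 14–3.
Tanaka–Ahmed: Ahmed 9–8.
Tanaka–Ekwueme: Tanaka 14–3.
Janssen vs Ahmed: Ahmed wins 10–7.
Janssen vs Ekwueme: Janssen wins 13–4.
Ahmed vs Ekwueme: Ekwueme wins 10–7.
Singh wins every pairwise contest, so Singh is the Condorcet winner.

Singh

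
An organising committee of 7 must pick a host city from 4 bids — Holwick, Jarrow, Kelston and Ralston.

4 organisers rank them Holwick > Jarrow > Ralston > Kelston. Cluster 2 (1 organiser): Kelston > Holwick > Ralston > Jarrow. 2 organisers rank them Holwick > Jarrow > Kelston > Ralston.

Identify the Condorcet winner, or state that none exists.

Pairwise majorities:
Holwick–Jarrow: Holwick 7–0.
Holwick vs Kelston: 6 to 1, Holwick.
Holwick vs Ralston: 4+1+2 = 7 for Holwick, 0 for Ralston — Holwick by 7–0.
Jarrow vs Kelston: 4+2 = 6 for Jarrow, 1 for Kelston — Jarrow by 6–1.
Jarrow vs Ralston: Jarrow, 6–1.
Kelston vs Ralston: Kelston is ranked higher on 1+2 = 3 ballots, Ralston on 4. Ralston wins 4–3.
Holwick defeats every rival head-to-head and is the Condorcet winner.

Holwick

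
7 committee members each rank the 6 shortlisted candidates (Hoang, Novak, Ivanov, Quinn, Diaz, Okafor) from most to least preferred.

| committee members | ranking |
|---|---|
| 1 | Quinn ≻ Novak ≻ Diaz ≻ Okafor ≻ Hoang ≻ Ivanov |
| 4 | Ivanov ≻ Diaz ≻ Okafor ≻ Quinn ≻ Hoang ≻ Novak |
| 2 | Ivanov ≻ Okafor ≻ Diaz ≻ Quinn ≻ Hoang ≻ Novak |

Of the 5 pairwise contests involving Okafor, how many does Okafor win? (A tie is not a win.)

3

Okafor against each rival (7 committee members):
Okafor–Hoang: Okafor 7–0.
Okafor vs Novak: Okafor is ranked higher on 4+2 = 6 ballots, Novak on 1. Okafor wins 6–1.
Okafor–Ivanov: Ivanov 6–1.
Okafor vs Quinn: Okafor is ranked higher on 4+2 = 6 ballots, Quinn on 1. Okafor wins 6–1.
Okafor–Diaz: Diaz 5–2.
Okafor beats Hoang, Novak, Quinn; loses to Ivanov, Diaz — 3 pairwise wins.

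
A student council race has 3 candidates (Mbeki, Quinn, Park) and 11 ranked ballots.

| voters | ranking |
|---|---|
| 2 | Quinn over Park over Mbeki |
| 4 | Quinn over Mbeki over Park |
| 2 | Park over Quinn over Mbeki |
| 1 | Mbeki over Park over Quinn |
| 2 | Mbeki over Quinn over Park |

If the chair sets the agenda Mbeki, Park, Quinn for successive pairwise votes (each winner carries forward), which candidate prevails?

Round 1: Mbeki vs Park — 7–4, Mbeki advances.
Round 2: Mbeki vs Quinn — 3–8, Quinn advances.
The agenda winner is Quinn.

Quinn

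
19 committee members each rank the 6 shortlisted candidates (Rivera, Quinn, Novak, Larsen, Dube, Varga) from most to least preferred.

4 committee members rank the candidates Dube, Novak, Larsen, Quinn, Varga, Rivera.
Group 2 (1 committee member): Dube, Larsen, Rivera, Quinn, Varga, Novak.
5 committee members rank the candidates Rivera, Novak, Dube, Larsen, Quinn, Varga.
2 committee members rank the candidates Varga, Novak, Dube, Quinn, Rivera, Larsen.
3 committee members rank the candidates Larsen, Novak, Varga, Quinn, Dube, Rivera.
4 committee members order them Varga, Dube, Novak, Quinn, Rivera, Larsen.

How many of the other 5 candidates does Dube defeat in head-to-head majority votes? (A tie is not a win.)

4

Dube against each rival (19 committee members):
Dube vs Rivera: Dube, 14–5.
Dube vs Quinn: 16 to 3, Dube.
Dube vs Novak: Dube preferred on 4+1+4 = 9 ballots; Novak wins 10–9.
Dube vs Larsen: 16 to 3, Dube.
Dube vs Varga: Dube is ranked higher on 4+1+5 = 10 ballots, Varga on 9. Dube wins 10–9.
Dube beats Rivera, Quinn, Larsen, Varga; loses to Novak — 4 pairwise wins.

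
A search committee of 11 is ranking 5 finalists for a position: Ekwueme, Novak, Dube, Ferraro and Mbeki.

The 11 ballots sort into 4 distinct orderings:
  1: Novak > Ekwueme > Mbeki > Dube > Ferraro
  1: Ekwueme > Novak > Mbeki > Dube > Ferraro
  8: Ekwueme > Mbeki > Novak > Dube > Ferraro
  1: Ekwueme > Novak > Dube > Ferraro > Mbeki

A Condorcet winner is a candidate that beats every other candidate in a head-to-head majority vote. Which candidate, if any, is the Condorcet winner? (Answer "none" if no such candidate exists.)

Pairwise majorities:
Ekwueme vs Novak: Ekwueme, 10–1.
Ekwueme–Dube: Ekwueme 11–0.
Ekwueme vs Ferraro: Ekwueme wins 11–0.
Ekwueme–Mbeki: Ekwueme 11–0.
Novak–Dube: Novak 11–0.
Novak vs Ferraro: Novak, 11–0.
Novak–Mbeki: Mbeki 8–3.
Dube vs Ferraro: Dube, 11–0.
Dube vs Mbeki: Mbeki, 10–1.
Ferraro vs Mbeki: Mbeki wins 10–1.
Ekwueme defeats every rival head-to-head and is the Condorcet winner.

Ekwueme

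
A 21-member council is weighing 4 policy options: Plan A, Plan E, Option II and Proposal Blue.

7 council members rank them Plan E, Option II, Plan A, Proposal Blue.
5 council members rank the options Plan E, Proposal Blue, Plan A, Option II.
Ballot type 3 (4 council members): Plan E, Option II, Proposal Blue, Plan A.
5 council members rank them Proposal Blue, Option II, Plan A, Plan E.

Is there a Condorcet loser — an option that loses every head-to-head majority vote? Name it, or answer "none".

Plan A

Pairwise majorities:
Plan A–Plan E: Plan E 16–5.
Plan A vs Option II: 5 for Plan A, 16 for Option II — Option II by 16–5.
Plan A vs Proposal Blue: Plan A preferred on 7 ballots; Proposal Blue wins 14–7.
Plan E vs Option II: Plan E is ranked higher on 7+5+4 = 16 ballots, Option II on 5. Plan E wins 16–5.
Plan E vs Proposal Blue: Plan E, 16–5.
Option II vs Proposal Blue: Option II wins 11–10.
Plan A is beaten in every head-to-head and is the Condorcet loser.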